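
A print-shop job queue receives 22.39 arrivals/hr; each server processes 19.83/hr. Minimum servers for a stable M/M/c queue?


Stability requires cμ > λ ⇔ c > λ/μ.
λ/μ = 22.39/19.83 = 1.1291
Minimum integer c = ⌊1.1291⌋ + 1 = 2
Check: 2·19.83 = 39.66 > 22.39, while 1·19.83 = 19.83 ≤ 22.39

Final: 2 servers


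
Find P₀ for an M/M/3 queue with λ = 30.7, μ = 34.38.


a = λ/μ = 30.7/34.38 = 0.8930; ρ = a/c = 0.2977
Σ_{k=0}^{2} a^k/k! (terms k=0..2) = 1.00000 + 0.89296 + 0.39869 = 2.29165
Tail: a^3/(3!(1−ρ)) = 0.71203/(6·0.7023) = 0.16896
P₀ = 1/(2.29165 + 0.16896) = 1/2.46062 = 0.406402

Final: 0.406402


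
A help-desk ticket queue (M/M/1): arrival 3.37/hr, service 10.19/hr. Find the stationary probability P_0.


ρ = 3.37/10.19 = 0.3307
P_n = (1−ρ)·ρ^n = (1 − 0.3307)·0.3307^0 = 0.6693·1.000000 = 0.669284

Final: 0.669284


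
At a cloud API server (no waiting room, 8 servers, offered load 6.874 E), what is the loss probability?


B(c,a) = (a^c/c!) / Σ_{k=0}^{c} a^k/k!
a^8/8! = 123.639061
Σ terms (k=0..8): 1.00000 + 6.87400 + 23.62594 + 54.13490 + 93.03082 + 127.89878 + 146.52937 + 143.89184 + 123.63906 = 720.624704
B = 123.639061/720.624704 = 0.171572

Final: 0.171572


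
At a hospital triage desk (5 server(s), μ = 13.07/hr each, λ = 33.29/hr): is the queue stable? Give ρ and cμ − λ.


Total capacity cμ = 5·13.07 = 65.35/hr
ρ = λ/(cμ) = 33.29/65.35 = 0.5094
Stable ⇔ ρ < 1: YES
Spare capacity = cμ − λ = 65.35 − 33.29 = 32.06/hr

Final: ρ = 0.5094; stable; margin = 32.06/hr


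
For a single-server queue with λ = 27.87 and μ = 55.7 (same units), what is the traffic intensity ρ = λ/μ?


ρ = λ/μ = 27.87/55.7 = 0.5004

Final: 0.5004


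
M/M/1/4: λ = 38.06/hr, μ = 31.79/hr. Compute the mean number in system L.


ρ = 38.06/31.79 = 1.1972
L = ρ[1 − (K+1)ρ^K + Kρ^(K+1)] / [(1−ρ)(1−ρ^(K+1))]
Numerator: 1.1972·(1 − 5·2.054533 + 4·2.459752) = 0.678045
Denominator: (-0.1972)·(-1.459752) = 0.287910
L = 0.678045/0.287910 = 2.3551

Final: 2.3551


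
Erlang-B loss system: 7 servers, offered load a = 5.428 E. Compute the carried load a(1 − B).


B(7,5.428) = 0.147840 (Erlang-B)
Carried load = a(1 − B) = 5.428·(1 − 0.147840) = 5.428·0.852160 = 4.6255 E

Final: 4.6255 Erlangs


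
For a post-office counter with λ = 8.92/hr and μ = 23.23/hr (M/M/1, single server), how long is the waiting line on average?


ρ = 8.92/23.23 = 0.3840
Lq = ρ²/(1−ρ) = 0.1474/0.6160 = 0.2394

Final: 0.2394


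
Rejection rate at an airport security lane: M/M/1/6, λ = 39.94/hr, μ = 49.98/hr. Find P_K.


ρ = λ/μ = 39.94/49.98 = 0.7991
P_K = (1−ρ)ρ^K/(1−ρ^(K+1)) = (0.2009·0.260418)/(1 − 0.208105)
= 0.052313/0.791895 = 0.066060

Final: 0.066060


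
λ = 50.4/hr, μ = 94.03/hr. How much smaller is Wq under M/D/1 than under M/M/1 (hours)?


ρ = 50.4/94.03 = 0.5360
Wq(M/M/1) = ρ/(μ−λ) = 0.5360/43.63 = 0.01229 hr
Wq(M/D/1) = ρ/(2(μ−λ)) = 0.006143 hr
Savings = 0.01229 − 0.006143 = 0.006143 hr

Final: 0.006143 hr


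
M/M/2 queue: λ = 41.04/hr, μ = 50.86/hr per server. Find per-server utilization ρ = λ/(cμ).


ρ = λ/(cμ) = 41.04/(2·50.86) = 41.04/101.72 = 0.4035

Final: 0.4035


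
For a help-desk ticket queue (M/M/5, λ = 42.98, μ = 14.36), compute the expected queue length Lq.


a = λ/μ = 2.9930; ρ = a/5 = 0.5986
P₀ = 0.047012
Lq = P₀·a^c·ρ / (c!·(1−ρ)²) = 0.047012·240.19273·0.5986/(120·0.16112)
= 0.34961

Final: 0.34961


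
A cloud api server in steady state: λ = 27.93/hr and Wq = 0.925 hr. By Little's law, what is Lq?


Lq = λWq = 27.93·0.925 = 25.8353

Final: 25.8353


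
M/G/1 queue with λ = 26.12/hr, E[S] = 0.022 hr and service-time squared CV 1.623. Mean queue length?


ρ = λ·E[S] = 26.12·0.022 = 0.5746
Lq = ρ²(1+C_s²)/(2(1−ρ)) = 0.3302·(1+1.623)/(2·0.4254)
= 0.3302·2.6230/0.8507 = 1.01813

Final: 1.01813


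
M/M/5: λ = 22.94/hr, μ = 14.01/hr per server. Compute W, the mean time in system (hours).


a = 1.6374; ρ = 0.3275; P₀ = 0.193988
Lq = P₀·a^c·ρ/(c!(1−ρ)²) = 0.01378
Wq = Lq/λ = 0.01378/22.94 = 0.0006006 hr
W = Wq + 1/μ = 0.0006006 + 0.07138 = 0.07198 hr

Final: 0.07198 hr


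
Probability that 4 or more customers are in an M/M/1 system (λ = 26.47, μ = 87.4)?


ρ = 26.47/87.4 = 0.3029
P(N ≥ n) = ρ^n = 0.3029^4 = 0.008413

Final: 0.008413


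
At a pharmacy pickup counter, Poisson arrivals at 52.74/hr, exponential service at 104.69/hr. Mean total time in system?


W = 1/(μ−λ) = 1/(104.69 − 52.74) = 1/51.95 = 0.01925 hr

Final: 0.01925 hr


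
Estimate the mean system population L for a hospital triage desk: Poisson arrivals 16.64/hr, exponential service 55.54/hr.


ρ = λ/μ = 16.64/55.54 = 0.2996
L = ρ/(1−ρ) = 0.2996/(1 − 0.2996) = 0.2996/0.7004 = 0.4278

Final: 0.4278


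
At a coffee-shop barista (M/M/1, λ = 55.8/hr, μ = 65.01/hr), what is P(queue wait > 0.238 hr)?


ρ = 55.8/65.01 = 0.8583
P(Wq > t) = ρ·e^{−(μ−λ)t} = 0.8583·e^{−2.1920}
= 0.8583·0.111695 = 0.095871

Final: 0.095871


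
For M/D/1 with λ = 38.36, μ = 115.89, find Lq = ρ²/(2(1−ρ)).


ρ = 38.36/115.89 = 0.3310
M/D/1: Lq = ρ²/(2(1−ρ)) = 0.1096/(2·0.6690) = 0.08189

Final: 0.08189


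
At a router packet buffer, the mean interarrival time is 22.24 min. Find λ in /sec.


λ = 1/(interarrival time) in consistent units.
1 second = 0.0166667 min, so λ = 0.0166667/22.24 = 0.0007494 per second

Final: 0.0007494 /sec


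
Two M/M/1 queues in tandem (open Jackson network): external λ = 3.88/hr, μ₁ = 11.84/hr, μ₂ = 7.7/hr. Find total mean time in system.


Each node sees arrival rate λ = 3.88/hr (tandem ⇒ throughput preserved).
W₁ = 1/(μ₁−λ) = 1/(11.84−3.88) = 0.12563 hr
W₂ = 1/(μ₂−λ) = 1/(7.7−3.88) = 0.26178 hr
W_total = W₁ + W₂ = 0.12563 + 0.26178 = 0.38741 hr

Final: 0.38741 hr


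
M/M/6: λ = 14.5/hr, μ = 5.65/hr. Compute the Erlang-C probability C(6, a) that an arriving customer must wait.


a = λ/μ = 2.5664; ρ = a/6 = 0.4277
P₀ = 0.076306 (from M/M/c formula)
C(c,a) = [a^c/(c!(1−ρ))]·P₀ = [285.70466/(720·0.5723)]·0.076306
= 0.69340·0.076306 = 0.052910

Final: 0.052910


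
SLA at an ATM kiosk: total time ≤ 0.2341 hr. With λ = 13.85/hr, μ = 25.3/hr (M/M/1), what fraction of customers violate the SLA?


W ~ Exponential(μ−λ) for M/M/1.
μ − λ = 25.3 − 13.85 = 11.4500
P(W > t) = e^{−(μ−λ)t} = e^{−2.6804} = 0.068533

Final: 0.068533


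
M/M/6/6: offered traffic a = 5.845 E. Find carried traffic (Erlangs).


B(6,5.845) = 0.253962 (Erlang-B)
Carried load = a(1 − B) = 5.845·(1 − 0.253962) = 5.845·0.746038 = 4.3606 E

Final: 4.3606 Erlangs


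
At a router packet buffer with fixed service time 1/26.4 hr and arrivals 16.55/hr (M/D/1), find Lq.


ρ = 16.55/26.4 = 0.6269
M/D/1: Lq = ρ²/(2(1−ρ)) = 0.3930/(2·0.3731) = 0.52665

Final: 0.52665


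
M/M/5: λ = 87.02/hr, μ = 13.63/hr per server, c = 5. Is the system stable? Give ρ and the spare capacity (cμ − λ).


Total capacity cμ = 5·13.63 = 68.15/hr
ρ = λ/(cμ) = 87.02/68.15 = 1.2769
Stable ⇔ ρ < 1: NO
Spare capacity = cμ − λ = 68.15 − 87.02 = -18.87/hr

Final: ρ = 1.2769; unstable; margin = -18.87/hr


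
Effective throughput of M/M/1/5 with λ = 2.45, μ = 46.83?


ρ = 0.05232; P_K = (1−ρ)ρ^5/(1−ρ^6) = 0.0000003714
λ_eff = λ(1 − P_K) = 2.45·(1 − 0.0000003714) = 2.45·1.000000 = 2.4500 /hr

Final: 2.4500 /hr


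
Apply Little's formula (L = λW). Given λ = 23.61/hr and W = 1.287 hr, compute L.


L = λW = 23.61·1.287 = 30.3861

Final: 30.3861


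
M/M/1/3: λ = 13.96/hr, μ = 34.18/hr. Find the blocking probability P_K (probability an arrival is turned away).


ρ = λ/μ = 13.96/34.18 = 0.4084
P_K = (1−ρ)ρ^K/(1−ρ^(K+1)) = (0.5916·0.068130)/(1 − 0.027826)
= 0.040304/0.972174 = 0.041458

Final: 0.041458


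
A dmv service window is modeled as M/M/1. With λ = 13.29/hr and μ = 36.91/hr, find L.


ρ = λ/μ = 13.29/36.91 = 0.3601
L = ρ/(1−ρ) = 0.3601/(1 − 0.3601) = 0.3601/0.6399 = 0.5627

Final: 0.5627


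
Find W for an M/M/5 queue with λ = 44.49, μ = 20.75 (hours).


a = 2.1441; ρ = 0.4288; P₀ = 0.115913
Lq = P₀·a^c·ρ/(c!(1−ρ)²) = 0.05753
Wq = Lq/λ = 0.05753/44.49 = 0.001293 hr
W = Wq + 1/μ = 0.001293 + 0.04819 = 0.04949 hr

Final: 0.04949 hr


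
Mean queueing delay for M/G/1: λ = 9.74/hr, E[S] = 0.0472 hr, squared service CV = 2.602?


ρ = λ·E[S] = 9.74·0.0472 = 0.4597
E[S²] = E[S]²(1+C_s²) = 0.0472²·(1+2.602) = 0.008025
Wq = λ·E[S²]/(2(1−ρ)) = 9.74·0.008025/(2·0.5403) = 0.07233 hr

Final: 0.07233 hr


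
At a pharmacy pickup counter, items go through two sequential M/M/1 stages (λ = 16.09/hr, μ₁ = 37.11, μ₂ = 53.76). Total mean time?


Each node sees arrival rate λ = 16.09/hr (tandem ⇒ throughput preserved).
W₁ = 1/(μ₁−λ) = 1/(37.11−16.09) = 0.04757 hr
W₂ = 1/(μ₂−λ) = 1/(53.76−16.09) = 0.02655 hr
W_total = W₁ + W₂ = 0.04757 + 0.02655 = 0.07412 hr

Final: 0.07412 hr


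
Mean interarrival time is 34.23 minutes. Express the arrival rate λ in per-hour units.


λ = 1/(interarrival time) in consistent units.
1 hour = 60 min, so λ = 60/34.23 = 1.7528 per hour

Final: 1.7528 /hr


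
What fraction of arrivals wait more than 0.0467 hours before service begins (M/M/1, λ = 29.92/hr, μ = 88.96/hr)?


ρ = 29.92/88.96 = 0.3363
P(Wq > t) = ρ·e^{−(μ−λ)t} = 0.3363·e^{−2.7572}
= 0.3363·0.063471 = 0.021347

Final: 0.021347


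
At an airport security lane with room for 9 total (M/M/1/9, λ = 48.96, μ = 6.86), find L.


ρ = 48.96/6.86 = 7.1370
L = ρ[1 − (K+1)ρ^K + Kρ^(K+1)] / [(1−ρ)(1−ρ^(K+1))]
Numerator: 7.1370·(1 − 10·48045823.426432 + 9·342904302.472028) = 18596810020.503426
Denominator: (-6.1370)·(-342904301.472028) = 2104412695.622799
L = 18596810020.503426/2104412695.622799 = 8.8371

Final: 8.8371


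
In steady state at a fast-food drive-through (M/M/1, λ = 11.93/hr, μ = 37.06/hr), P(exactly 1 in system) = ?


ρ = 11.93/37.06 = 0.3219
P_n = (1−ρ)·ρ^n = (1 − 0.3219)·0.3219^1 = 0.6781·0.321910 = 0.218284

Final: 0.218284


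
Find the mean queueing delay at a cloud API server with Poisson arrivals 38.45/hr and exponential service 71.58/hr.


ρ = 38.45/71.58 = 0.5372
Wq = ρ/(μ−λ) = 0.5372/(71.58 − 38.45) = 0.5372/33.13 = 0.01621 hr

Final: 0.01621 hr


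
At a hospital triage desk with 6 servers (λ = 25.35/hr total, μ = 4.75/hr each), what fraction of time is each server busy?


ρ = λ/(cμ) = 25.35/(6·4.75) = 25.35/28.50 = 0.8895

Final: 0.8895


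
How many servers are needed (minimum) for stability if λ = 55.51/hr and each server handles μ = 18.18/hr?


Stability requires cμ > λ ⇔ c > λ/μ.
λ/μ = 55.51/18.18 = 3.0534
Minimum integer c = ⌊3.0534⌋ + 1 = 4
Check: 4·18.18 = 72.72 > 55.51, while 3·18.18 = 54.54 ≤ 55.51

Final: 4 servers


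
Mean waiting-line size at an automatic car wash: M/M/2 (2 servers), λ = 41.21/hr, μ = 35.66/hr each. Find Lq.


a = λ/μ = 1.1556; ρ = a/2 = 0.5778
P₀ = 0.267573
Lq = P₀·a^c·ρ / (c!·(1−ρ)²) = 0.267573·1.33550·0.5778/(2·0.17824)
= 0.57923

Final: 0.57923


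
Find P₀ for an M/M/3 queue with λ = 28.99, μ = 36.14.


a = λ/μ = 28.99/36.14 = 0.8022; ρ = a/c = 0.2674
Σ_{k=0}^{2} a^k/k! (terms k=0..2) = 1.00000 + 0.80216 + 0.32173 = 2.12389
Tail: a^3/(3!(1−ρ)) = 0.51616/(6·0.7326) = 0.11742
P₀ = 1/(2.12389 + 0.11742) = 1/2.24131 = 0.446168

Final: 0.446168


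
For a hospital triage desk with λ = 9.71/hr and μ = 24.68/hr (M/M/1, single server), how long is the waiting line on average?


ρ = 9.71/24.68 = 0.3934
Lq = ρ²/(1−ρ) = 0.1548/0.6066 = 0.2552

Final: 0.2552


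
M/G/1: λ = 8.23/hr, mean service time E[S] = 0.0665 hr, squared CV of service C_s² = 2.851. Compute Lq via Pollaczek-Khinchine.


ρ = λ·E[S] = 8.23·0.0665 = 0.5473
Lq = ρ²(1+C_s²)/(2(1−ρ)) = 0.2995·(1+2.851)/(2·0.4527)
= 0.2995·3.8510/0.9054 = 1.27401

Final: 1.27401


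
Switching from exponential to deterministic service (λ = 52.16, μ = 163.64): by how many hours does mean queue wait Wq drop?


ρ = 52.16/163.64 = 0.3187
Wq(M/M/1) = ρ/(μ−λ) = 0.3187/111.48 = 0.002859 hr
Wq(M/D/1) = ρ/(2(μ−λ)) = 0.001430 hr
Savings = 0.002859 − 0.001430 = 0.001430 hr

Final: 0.001430 hr


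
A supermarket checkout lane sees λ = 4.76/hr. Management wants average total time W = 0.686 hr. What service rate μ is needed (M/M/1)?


W = 1/(μ−λ) ⇒ μ − λ = 1/W = 1/0.686 = 1.4577
μ = λ + 1/W = 4.76 + 1.4577 = 6.2177 per hr

Final: 6.2177 /hr


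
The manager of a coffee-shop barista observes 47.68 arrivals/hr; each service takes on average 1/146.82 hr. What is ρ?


ρ = λ/μ = 47.68/146.82 = 0.3248

Final: 0.3248


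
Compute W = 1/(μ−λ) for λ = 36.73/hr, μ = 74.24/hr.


W = 1/(μ−λ) = 1/(74.24 − 36.73) = 1/37.51 = 0.02666 hr

Final: 0.02666 hr


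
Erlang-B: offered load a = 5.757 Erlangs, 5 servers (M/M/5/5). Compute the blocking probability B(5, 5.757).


B(c,a) = (a^c/c!) / Σ_{k=0}^{c} a^k/k!
a^5/5! = 52.698700
Σ terms (k=0..5): 1.00000 + 5.75700 + 16.57152 + 31.80076 + 45.76924 + 52.69870 = 153.597217
B = 52.698700/153.597217 = 0.343097

Final: 0.343097


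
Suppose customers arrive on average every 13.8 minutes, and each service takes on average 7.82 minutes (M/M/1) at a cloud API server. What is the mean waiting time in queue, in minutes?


λ = 60/13.8 = 4.3478 /hr
μ = 60/7.82 = 7.6726 /hr
ρ = λ/μ = 4.3478/7.6726 = 0.5667
Wq = ρ/(μ−λ) = 0.5667/(7.6726−4.3478) = 0.17044 hr
In minutes: 0.17044·60 = 10.226 min

Final: 10.226 min


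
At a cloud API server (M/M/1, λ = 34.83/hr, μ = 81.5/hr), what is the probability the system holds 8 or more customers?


ρ = 34.83/81.5 = 0.4274
P(N ≥ n) = ρ^n = 0.4274^8 = 0.001113

Final: 0.001113


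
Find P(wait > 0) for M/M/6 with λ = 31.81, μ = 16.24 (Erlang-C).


a = λ/μ = 1.9587; ρ = a/6 = 0.3265
P₀ = 0.140852 (from M/M/c formula)
C(c,a) = [a^c/(c!(1−ρ))]·P₀ = [56.47625/(720·0.6735)]·0.140852
= 0.11646·0.140852 = 0.016403

Final: 0.016403


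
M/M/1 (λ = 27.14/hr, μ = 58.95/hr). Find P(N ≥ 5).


ρ = 27.14/58.95 = 0.4604
P(N ≥ n) = ρ^n = 0.4604^5 = 0.020684

Final: 0.020684


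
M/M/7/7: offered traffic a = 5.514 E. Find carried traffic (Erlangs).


B(7,5.514) = 0.153412 (Erlang-B)
Carried load = a(1 − B) = 5.514·(1 − 0.153412) = 5.514·0.846588 = 4.6681 E

Final: 4.6681 Erlangs


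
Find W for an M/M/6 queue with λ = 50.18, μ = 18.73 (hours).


a = 2.6791; ρ = 0.4465; P₀ = 0.068037
Lq = P₀·a^c·ρ/(c!(1−ρ)²) = 0.05093
Wq = Lq/λ = 0.05093/50.18 = 0.001015 hr
W = Wq + 1/μ = 0.001015 + 0.05339 = 0.05441 hr

Final: 0.05441 hr


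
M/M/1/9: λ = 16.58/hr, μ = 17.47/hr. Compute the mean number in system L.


ρ = 16.58/17.47 = 0.9491
L = ρ[1 − (K+1)ρ^K + Kρ^(K+1)] / [(1−ρ)(1−ρ^(K+1))]
Numerator: 0.9491·(1 − 10·0.624633 + 9·0.592811) = 0.084441
Denominator: (0.05094)·(0.407189) = 0.020744
L = 0.084441/0.020744 = 4.0706

Final: 4.0706


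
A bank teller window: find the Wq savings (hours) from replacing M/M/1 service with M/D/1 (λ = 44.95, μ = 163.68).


ρ = 44.95/163.68 = 0.2746
Wq(M/M/1) = ρ/(μ−λ) = 0.2746/118.73 = 0.002313 hr
Wq(M/D/1) = ρ/(2(μ−λ)) = 0.001156 hr
Savings = 0.002313 − 0.001156 = 0.001156 hr

Final: 0.001156 hr


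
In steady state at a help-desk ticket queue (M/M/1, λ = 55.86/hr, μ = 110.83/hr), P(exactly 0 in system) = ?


ρ = 55.86/110.83 = 0.5040
P_n = (1−ρ)·ρ^n = (1 − 0.5040)·0.5040^0 = 0.4960·1.000000 = 0.495985

Final: 0.495985


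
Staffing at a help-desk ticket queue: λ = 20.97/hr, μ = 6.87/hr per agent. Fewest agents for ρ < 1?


Stability requires cμ > λ ⇔ c > λ/μ.
λ/μ = 20.97/6.87 = 3.0524
Minimum integer c = ⌊3.0524⌋ + 1 = 4
Check: 4·6.87 = 27.48 > 20.97, while 3·6.87 = 20.61 ≤ 20.97

Final: 4 servers


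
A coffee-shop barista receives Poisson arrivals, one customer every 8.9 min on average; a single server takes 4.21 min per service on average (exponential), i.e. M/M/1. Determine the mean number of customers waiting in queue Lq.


λ = 60/8.9 = 6.7416 /hr
μ = 60/4.21 = 14.2518 /hr
ρ = λ/μ = 6.7416/14.2518 = 0.4730
Lq = ρ²/(1−ρ) = 0.2238/0.5270 = 0.4246

Final: 0.4246


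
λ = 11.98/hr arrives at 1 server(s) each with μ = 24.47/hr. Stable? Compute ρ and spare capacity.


Total capacity cμ = 1·24.47 = 24.47/hr
ρ = λ/(cμ) = 11.98/24.47 = 0.4896
Stable ⇔ ρ < 1: YES
Spare capacity = cμ − λ = 24.47 − 11.98 = 12.49/hr

Final: ρ = 0.4896; stable; margin = 12.49/hr


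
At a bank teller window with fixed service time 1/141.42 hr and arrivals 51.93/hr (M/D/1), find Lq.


ρ = 51.93/141.42 = 0.3672
M/D/1: Lq = ρ²/(2(1−ρ)) = 0.1348/(2·0.6328) = 0.10654

Final: 0.10654


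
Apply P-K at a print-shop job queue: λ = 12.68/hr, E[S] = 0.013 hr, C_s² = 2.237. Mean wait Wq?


ρ = λ·E[S] = 12.68·0.013 = 0.1648
E[S²] = E[S]²(1+C_s²) = 0.013²·(1+2.237) = 0.0005471
Wq = λ·E[S²]/(2(1−ρ)) = 12.68·0.0005471/(2·0.8352) = 0.004153 hr

Final: 0.004153 hr


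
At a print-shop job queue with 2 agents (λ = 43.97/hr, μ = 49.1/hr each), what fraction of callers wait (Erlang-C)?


a = λ/μ = 0.8955; ρ = a/2 = 0.4478
P₀ = 0.381445 (from M/M/c formula)
C(c,a) = [a^c/(c!(1−ρ))]·P₀ = [0.80195/(2·0.5522)]·0.381445
= 0.72609·0.381445 = 0.276964

Final: 0.276964


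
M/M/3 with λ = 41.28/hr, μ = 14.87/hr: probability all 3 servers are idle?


a = λ/μ = 41.28/14.87 = 2.7761; ρ = a/c = 0.9254
Σ_{k=0}^{2} a^k/k! (terms k=0..2) = 1.00000 + 2.77606 + 3.85325 = 7.62931
Tail: a^3/(3!(1−ρ)) = 21.39371/(6·0.07465) = 47.76644
P₀ = 1/(7.62931 + 47.76644) = 1/55.39575 = 0.018052

Final: 0.018052


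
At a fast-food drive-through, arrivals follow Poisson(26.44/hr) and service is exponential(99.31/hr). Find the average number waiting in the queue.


ρ = 26.44/99.31 = 0.2662
Lq = ρ²/(1−ρ) = 0.07088/0.7338 = 0.09660

Final: 0.09660


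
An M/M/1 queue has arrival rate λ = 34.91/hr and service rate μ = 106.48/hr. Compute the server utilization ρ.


ρ = λ/μ = 34.91/106.48 = 0.3279

Final: 0.3279


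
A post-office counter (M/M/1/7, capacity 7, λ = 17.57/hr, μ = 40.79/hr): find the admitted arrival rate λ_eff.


ρ = 0.4307; P_K = (1−ρ)ρ^7/(1−ρ^8) = 0.001568
λ_eff = λ(1 − P_K) = 17.57·(1 − 0.001568) = 17.57·0.998432 = 17.5424 /hr

Final: 17.5424 /hr


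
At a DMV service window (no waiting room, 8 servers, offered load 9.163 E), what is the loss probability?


B(c,a) = (a^c/c!) / Σ_{k=0}^{c} a^k/k!
a^8/8! = 1232.483089
Σ terms (k=0..8): 1.00000 + 9.16300 + 41.98028 + 128.22178 + 293.72405 + 538.27869 + 822.04127 + 1076.05203 + 1232.48309 = 4142.944192
B = 1232.483089/4142.944192 = 0.297490

Final: 0.297490


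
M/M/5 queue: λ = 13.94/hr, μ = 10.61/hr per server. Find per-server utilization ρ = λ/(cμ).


ρ = λ/(cμ) = 13.94/(5·10.61) = 13.94/53.05 = 0.2628

Final: 0.2628


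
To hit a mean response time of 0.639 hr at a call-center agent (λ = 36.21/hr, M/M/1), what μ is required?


W = 1/(μ−λ) ⇒ μ − λ = 1/W = 1/0.639 = 1.5649
μ = λ + 1/W = 36.21 + 1.5649 = 37.7749 per hr

Final: 37.7749 /hr


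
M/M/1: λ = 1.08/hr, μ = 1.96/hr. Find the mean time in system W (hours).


W = 1/(μ−λ) = 1/(1.96 − 1.08) = 1/0.8800 = 1.1364 hr

Final: 1.1364 hr


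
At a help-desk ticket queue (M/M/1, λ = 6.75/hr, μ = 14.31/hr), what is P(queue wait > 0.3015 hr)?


ρ = 6.75/14.31 = 0.4717
P(Wq > t) = ρ·e^{−(μ−λ)t} = 0.4717·e^{−2.2793}
= 0.4717·0.102352 = 0.048279

Final: 0.048279


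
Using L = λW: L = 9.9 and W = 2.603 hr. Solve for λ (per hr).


λ = L/W = 9.9/2.603 = 3.8033 /hr

Final: 3.8033 /hr


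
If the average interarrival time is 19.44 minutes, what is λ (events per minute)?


λ = 1/(interarrival time) in consistent units.
1 minute = 1 min, so λ = 1/19.44 = 0.05144 per minute

Final: 0.05144 /min


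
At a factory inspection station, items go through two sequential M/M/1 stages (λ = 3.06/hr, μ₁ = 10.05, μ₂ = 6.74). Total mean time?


Each node sees arrival rate λ = 3.06/hr (tandem ⇒ throughput preserved).
W₁ = 1/(μ₁−λ) = 1/(10.05−3.06) = 0.14306 hr
W₂ = 1/(μ₂−λ) = 1/(6.74−3.06) = 0.27174 hr
W_total = W₁ + W₂ = 0.14306 + 0.27174 = 0.41480 hr

Final: 0.41480 hr


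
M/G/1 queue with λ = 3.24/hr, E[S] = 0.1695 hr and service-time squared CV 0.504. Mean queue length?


ρ = λ·E[S] = 3.24·0.1695 = 0.5492
Lq = ρ²(1+C_s²)/(2(1−ρ)) = 0.3016·(1+0.504)/(2·0.4508)
= 0.3016·1.5040/0.9016 = 0.50309

Final: 0.50309


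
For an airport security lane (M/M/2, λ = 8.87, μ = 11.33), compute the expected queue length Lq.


a = λ/μ = 0.7829; ρ = a/2 = 0.3914
P₀ = 0.437361
Lq = P₀·a^c·ρ / (c!·(1−ρ)²) = 0.437361·0.61290·0.3914/(2·0.37035)
= 0.14166

Final: 0.14166


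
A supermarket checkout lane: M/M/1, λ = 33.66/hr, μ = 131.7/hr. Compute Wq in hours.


ρ = 33.66/131.7 = 0.2556
Wq = ρ/(μ−λ) = 0.2556/(131.7 − 33.66) = 0.2556/98.04 = 0.002607 hr

Final: 0.002607 hr


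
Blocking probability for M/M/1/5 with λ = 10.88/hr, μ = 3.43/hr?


ρ = λ/μ = 10.88/3.43 = 3.1720
P_K = (1−ρ)ρ^K/(1−ρ^(K+1)) = (-2.1720·321.124822)/(1 − 1018.611680)
= -697.486858/-1017.611680 = 0.685416

Final: 0.685416


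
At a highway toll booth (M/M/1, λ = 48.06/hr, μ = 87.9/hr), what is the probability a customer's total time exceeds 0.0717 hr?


W ~ Exponential(μ−λ) for M/M/1.
μ − λ = 87.9 − 48.06 = 39.8400
P(W > t) = e^{−(μ−λ)t} = e^{−2.8565} = 0.057468

Final: 0.057468


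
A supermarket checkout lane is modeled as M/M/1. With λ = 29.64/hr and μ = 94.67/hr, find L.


ρ = λ/μ = 29.64/94.67 = 0.3131
L = ρ/(1−ρ) = 0.3131/(1 − 0.3131) = 0.3131/0.6869 = 0.4558

Final: 0.4558


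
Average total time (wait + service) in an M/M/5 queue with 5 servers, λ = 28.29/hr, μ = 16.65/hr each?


a = 1.6991; ρ = 0.3398; P₀ = 0.182278
Lq = P₀·a^c·ρ/(c!(1−ρ)²) = 0.01677
Wq = Lq/λ = 0.01677/28.29 = 0.0005928 hr
W = Wq + 1/μ = 0.0005928 + 0.06006 = 0.06065 hr

Final: 0.06065 hr


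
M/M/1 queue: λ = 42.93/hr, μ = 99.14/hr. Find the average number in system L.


ρ = λ/μ = 42.93/99.14 = 0.4330
L = ρ/(1−ρ) = 0.4330/(1 − 0.4330) = 0.4330/0.5670 = 0.7637

Final: 0.7637


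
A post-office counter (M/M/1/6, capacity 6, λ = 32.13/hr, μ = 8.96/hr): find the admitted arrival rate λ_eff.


ρ = 3.5859; P_K = (1−ρ)ρ^6/(1−ρ^7) = 0.721227
λ_eff = λ(1 − P_K) = 32.13·(1 − 0.721227) = 32.13·0.278773 = 8.9570 /hr

Final: 8.9570 /hr


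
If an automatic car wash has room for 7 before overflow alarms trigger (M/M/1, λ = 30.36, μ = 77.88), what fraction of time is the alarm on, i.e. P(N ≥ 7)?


ρ = 30.36/77.88 = 0.3898
P(N ≥ n) = ρ^n = 0.3898^7 = 0.001368

Final: 0.001368


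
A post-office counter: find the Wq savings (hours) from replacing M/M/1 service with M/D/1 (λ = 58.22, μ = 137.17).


ρ = 58.22/137.17 = 0.4244
Wq(M/M/1) = ρ/(μ−λ) = 0.4244/78.95 = 0.005376 hr
Wq(M/D/1) = ρ/(2(μ−λ)) = 0.002688 hr
Savings = 0.005376 − 0.002688 = 0.002688 hr

Final: 0.002688 hr


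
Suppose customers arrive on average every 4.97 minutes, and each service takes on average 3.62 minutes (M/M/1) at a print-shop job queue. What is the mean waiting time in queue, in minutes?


λ = 60/4.97 = 12.0724 /hr
μ = 60/3.62 = 16.5746 /hr
ρ = λ/μ = 12.0724/16.5746 = 0.7284
Wq = ρ/(μ−λ) = 0.7284/(16.5746−12.0724) = 0.16178 hr
In minutes: 0.16178·60 = 9.707 min

Final: 9.707 min


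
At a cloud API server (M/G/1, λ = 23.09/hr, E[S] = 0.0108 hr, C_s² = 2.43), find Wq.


ρ = λ·E[S] = 23.09·0.0108 = 0.2494
E[S²] = E[S]²(1+C_s²) = 0.0108²·(1+2.43) = 0.0004001
Wq = λ·E[S²]/(2(1−ρ)) = 23.09·0.0004001/(2·0.7506) = 0.006153 hr

Final: 0.006153 hr


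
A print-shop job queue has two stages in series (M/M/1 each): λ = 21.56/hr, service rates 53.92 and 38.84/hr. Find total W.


Each node sees arrival rate λ = 21.56/hr (tandem ⇒ throughput preserved).
W₁ = 1/(μ₁−λ) = 1/(53.92−21.56) = 0.03090 hr
W₂ = 1/(μ₂−λ) = 1/(38.84−21.56) = 0.05787 hr
W_total = W₁ + W₂ = 0.03090 + 0.05787 = 0.08877 hr

Final: 0.08877 hr


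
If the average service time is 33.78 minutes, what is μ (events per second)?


μ = 1/(service time) in consistent units.
1 second = 0.0166667 min, so μ = 0.0166667/33.78 = 0.0004934 per second

Final: 0.0004934 /sec


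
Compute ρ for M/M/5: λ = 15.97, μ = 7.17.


ρ = λ/(cμ) = 15.97/(5·7.17) = 15.97/35.85 = 0.4455

Final: 0.4455


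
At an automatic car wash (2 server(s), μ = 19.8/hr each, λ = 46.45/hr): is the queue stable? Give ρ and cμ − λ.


Total capacity cμ = 2·19.8 = 39.60/hr
ρ = λ/(cμ) = 46.45/39.60 = 1.1730
Stable ⇔ ρ < 1: NO
Spare capacity = cμ − λ = 39.60 − 46.45 = -6.85/hr

Final: ρ = 1.1730; unstable; margin = -6.85/hr


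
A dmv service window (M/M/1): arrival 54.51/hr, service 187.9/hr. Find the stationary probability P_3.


ρ = 54.51/187.9 = 0.2901
P_n = (1−ρ)·ρ^n = (1 − 0.2901)·0.2901^3 = 0.7099·0.024415 = 0.017332

Final: 0.017332


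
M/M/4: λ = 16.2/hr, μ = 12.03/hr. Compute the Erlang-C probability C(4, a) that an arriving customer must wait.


a = λ/μ = 1.3466; ρ = a/4 = 0.3367
P₀ = 0.258605 (from M/M/c formula)
C(c,a) = [a^c/(c!(1−ρ))]·P₀ = [3.28850/(24·0.6633)]·0.258605
= 0.20656·0.258605 = 0.053418

Final: 0.053418


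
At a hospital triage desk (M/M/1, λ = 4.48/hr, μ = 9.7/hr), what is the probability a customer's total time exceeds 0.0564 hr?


W ~ Exponential(μ−λ) for M/M/1.
μ − λ = 9.7 − 4.48 = 5.2200
P(W > t) = e^{−(μ−λ)t} = e^{−0.2944} = 0.744972

Final: 0.744972


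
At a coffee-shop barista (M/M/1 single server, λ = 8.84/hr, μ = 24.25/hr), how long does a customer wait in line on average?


ρ = 8.84/24.25 = 0.3645
Wq = ρ/(μ−λ) = 0.3645/(24.25 − 8.84) = 0.3645/15.41 = 0.02366 hr

Final: 0.02366 hr


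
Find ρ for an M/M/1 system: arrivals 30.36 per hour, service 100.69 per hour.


ρ = λ/μ = 30.36/100.69 = 0.3015

Final: 0.3015


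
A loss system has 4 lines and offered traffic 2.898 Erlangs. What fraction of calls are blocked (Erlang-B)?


B(c,a) = (a^c/c!) / Σ_{k=0}^{c} a^k/k!
a^4/4! = 2.938883
Σ terms (k=0..4): 1.00000 + 2.89800 + 4.19920 + 4.05643 + 2.93888 = 15.092514
B = 2.938883/15.092514 = 0.194725

Final: 0.194725


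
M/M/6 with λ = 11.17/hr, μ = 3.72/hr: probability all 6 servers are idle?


a = λ/μ = 11.17/3.72 = 3.0027; ρ = a/c = 0.5004
Σ_{k=0}^{5} a^k/k! (terms k=0..5) = 1.00000 + 3.00269 + 4.50807 + 4.51211 + 3.38711 + 2.03409 = 18.44407
Tail: a^6/(6!(1−ρ)) = 732.92815/(720·0.4996) = 2.03774
P₀ = 1/(18.44407 + 2.03774) = 1/20.48180 = 0.048824

Final: 0.048824


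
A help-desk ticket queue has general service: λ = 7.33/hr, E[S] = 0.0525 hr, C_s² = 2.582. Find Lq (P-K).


ρ = λ·E[S] = 7.33·0.0525 = 0.3848
Lq = ρ²(1+C_s²)/(2(1−ρ)) = 0.1481·(1+2.582)/(2·0.6152)
= 0.1481·3.5820/1.2304 = 0.43115

Final: 0.43115


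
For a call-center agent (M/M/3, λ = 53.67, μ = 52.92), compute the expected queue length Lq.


a = λ/μ = 1.0142; ρ = a/3 = 0.3381
P₀ = 0.358283
Lq = P₀·a^c·ρ / (c!·(1−ρ)²) = 0.358283·1.04312·0.3381/(6·0.43817)
= 0.04806

Final: 0.04806


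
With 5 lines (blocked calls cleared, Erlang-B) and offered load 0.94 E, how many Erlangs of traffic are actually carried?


B(5,0.94) = 0.002390 (Erlang-B)
Carried load = a(1 − B) = 0.94·(1 − 0.002390) = 0.94·0.997610 = 0.9378 E

Final: 0.9378 Erlangs


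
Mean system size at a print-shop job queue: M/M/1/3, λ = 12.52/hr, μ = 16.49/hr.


ρ = 12.52/16.49 = 0.7592
L = ρ[1 − (K+1)ρ^K + Kρ^(K+1)] / [(1−ρ)(1−ρ^(K+1))]
Numerator: 0.7592·(1 − 4·0.437674 + 3·0.332303) = 0.186937
Denominator: (0.2408)·(0.667697) = 0.160749
L = 0.186937/0.160749 = 1.1629

Final: 1.1629


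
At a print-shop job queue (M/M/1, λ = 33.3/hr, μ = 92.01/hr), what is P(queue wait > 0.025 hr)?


ρ = 33.3/92.01 = 0.3619
P(Wq > t) = ρ·e^{−(μ−λ)t} = 0.3619·e^{−1.4678}
= 0.3619·0.230443 = 0.083401

Final: 0.083401


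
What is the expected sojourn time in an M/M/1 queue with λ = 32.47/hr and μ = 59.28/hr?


W = 1/(μ−λ) = 1/(59.28 − 32.47) = 1/26.81 = 0.03730 hr

Final: 0.03730 hr


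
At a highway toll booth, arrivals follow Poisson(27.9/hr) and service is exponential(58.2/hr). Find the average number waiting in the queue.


ρ = 27.9/58.2 = 0.4794
Lq = ρ²/(1−ρ) = 0.2298/0.5206 = 0.4414

Final: 0.4414


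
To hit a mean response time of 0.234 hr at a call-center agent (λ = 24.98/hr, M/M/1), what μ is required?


W = 1/(μ−λ) ⇒ μ − λ = 1/W = 1/0.234 = 4.2735
μ = λ + 1/W = 24.98 + 4.2735 = 29.2535 per hr

Final: 29.2535 /hr


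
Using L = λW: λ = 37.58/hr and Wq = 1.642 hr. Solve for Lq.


Lq = λWq = 37.58·1.642 = 61.7064

Final: 61.7064


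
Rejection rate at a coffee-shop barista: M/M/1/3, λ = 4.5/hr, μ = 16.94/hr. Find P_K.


ρ = λ/μ = 4.5/16.94 = 0.2656
P_K = (1−ρ)ρ^K/(1−ρ^(K+1)) = (0.7344·0.018746)/(1 − 0.004980)
= 0.013766/0.995020 = 0.013835

Final: 0.013835


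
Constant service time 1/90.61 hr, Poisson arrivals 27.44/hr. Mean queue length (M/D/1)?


ρ = 27.44/90.61 = 0.3028
M/D/1: Lq = ρ²/(2(1−ρ)) = 0.09171/(2·0.6972) = 0.06577

Final: 0.06577


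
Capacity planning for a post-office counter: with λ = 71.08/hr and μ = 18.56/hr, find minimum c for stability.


Stability requires cμ > λ ⇔ c > λ/μ.
λ/μ = 71.08/18.56 = 3.8297
Minimum integer c = ⌊3.8297⌋ + 1 = 4
Check: 4·18.56 = 74.24 > 71.08, while 3·18.56 = 55.68 ≤ 71.08

Final: 4 servers


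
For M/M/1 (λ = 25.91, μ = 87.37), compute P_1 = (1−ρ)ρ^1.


ρ = 25.91/87.37 = 0.2966
P_n = (1−ρ)·ρ^n = (1 − 0.2966)·0.2966^1 = 0.7034·0.296555 = 0.208610

Final: 0.208610


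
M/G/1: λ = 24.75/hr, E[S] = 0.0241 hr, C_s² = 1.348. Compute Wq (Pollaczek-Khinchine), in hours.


ρ = λ·E[S] = 24.75·0.0241 = 0.5965
E[S²] = E[S]²(1+C_s²) = 0.0241²·(1+1.348) = 0.001364
Wq = λ·E[S²]/(2(1−ρ)) = 24.75·0.001364/(2·0.4035) = 0.04182 hr

Final: 0.04182 hr


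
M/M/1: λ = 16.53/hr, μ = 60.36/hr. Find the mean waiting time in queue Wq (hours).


ρ = 16.53/60.36 = 0.2739
Wq = ρ/(μ−λ) = 0.2739/(60.36 − 16.53) = 0.2739/43.83 = 0.006248 hr

Final: 0.006248 hr


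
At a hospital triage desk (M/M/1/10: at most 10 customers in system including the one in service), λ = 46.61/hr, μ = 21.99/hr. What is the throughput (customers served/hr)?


ρ = 2.1196; P_K = (1−ρ)ρ^10/(1−ρ^11) = 0.528349
λ_eff = λ(1 − P_K) = 46.61·(1 − 0.528349) = 46.61·0.471651 = 21.9837 /hr

Final: 21.9837 /hr


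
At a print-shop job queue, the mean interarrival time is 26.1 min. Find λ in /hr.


λ = 1/(interarrival time) in consistent units.
1 hour = 60 min, so λ = 60/26.1 = 2.2989 per hour

Final: 2.2989 /hr


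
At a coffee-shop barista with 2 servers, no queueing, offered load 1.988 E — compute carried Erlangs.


B(2,1.988) = 0.398075 (Erlang-B)
Carried load = a(1 − B) = 1.988·(1 − 0.398075) = 1.988·0.601925 = 1.1966 E

Final: 1.1966 Erlangs


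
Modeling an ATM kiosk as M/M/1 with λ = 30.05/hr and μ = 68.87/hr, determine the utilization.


ρ = λ/μ = 30.05/68.87 = 0.4363

Final: 0.4363


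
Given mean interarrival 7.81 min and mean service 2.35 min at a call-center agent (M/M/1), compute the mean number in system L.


λ = 60/7.81 = 7.6825 /hr
μ = 60/2.35 = 25.5319 /hr
ρ = λ/μ = 7.6825/25.5319 = 0.3009
L = ρ/(1−ρ) = 0.3009/0.6991 = 0.4304

Final: 0.4304


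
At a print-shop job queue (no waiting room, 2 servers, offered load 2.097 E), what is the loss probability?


B(c,a) = (a^c/c!) / Σ_{k=0}^{c} a^k/k!
a^2/2! = 2.198704
Σ terms (k=0..2): 1.00000 + 2.09700 + 2.19870 = 5.295704
B = 2.198704/5.295704 = 0.415186

Final: 0.415186


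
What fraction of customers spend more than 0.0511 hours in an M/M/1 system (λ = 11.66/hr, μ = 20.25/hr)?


W ~ Exponential(μ−λ) for M/M/1.
μ − λ = 20.25 − 11.66 = 8.5900
P(W > t) = e^{−(μ−λ)t} = e^{−0.4389} = 0.644714

Final: 0.644714


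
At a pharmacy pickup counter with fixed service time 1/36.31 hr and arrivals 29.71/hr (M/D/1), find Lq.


ρ = 29.71/36.31 = 0.8182
M/D/1: Lq = ρ²/(2(1−ρ)) = 0.6695/(2·0.1818) = 1.84164

Final: 1.84164


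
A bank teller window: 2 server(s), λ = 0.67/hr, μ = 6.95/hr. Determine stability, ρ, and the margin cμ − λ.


Total capacity cμ = 2·6.95 = 13.90/hr
ρ = λ/(cμ) = 0.67/13.90 = 0.04820
Stable ⇔ ρ < 1: YES
Spare capacity = cμ − λ = 13.90 − 0.67 = 13.23/hr

Final: ρ = 0.04820; stable; margin = 13.23/hr


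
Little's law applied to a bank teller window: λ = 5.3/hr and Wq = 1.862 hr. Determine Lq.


Lq = λWq = 5.3·1.862 = 9.8686

Final: 9.8686


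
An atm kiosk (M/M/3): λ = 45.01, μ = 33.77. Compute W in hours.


a = 1.3328; ρ = 0.4443; P₀ = 0.254376
Lq = P₀·a^c·ρ/(c!(1−ρ)²) = 0.14441
Wq = Lq/λ = 0.14441/45.01 = 0.003208 hr
W = Wq + 1/μ = 0.003208 + 0.02961 = 0.03282 hr

Final: 0.03282 hr


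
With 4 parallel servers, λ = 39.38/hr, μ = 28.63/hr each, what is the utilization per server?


ρ = λ/(cμ) = 39.38/(4·28.63) = 39.38/114.52 = 0.3439

Final: 0.3439


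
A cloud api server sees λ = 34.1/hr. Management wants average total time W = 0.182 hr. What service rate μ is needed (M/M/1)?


W = 1/(μ−λ) ⇒ μ − λ = 1/W = 1/0.182 = 5.4945
μ = λ + 1/W = 34.1 + 5.4945 = 39.5945 per hr

Final: 39.5945 /hr


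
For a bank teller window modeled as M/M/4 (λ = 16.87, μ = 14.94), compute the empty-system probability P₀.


a = λ/μ = 16.87/14.94 = 1.1292; ρ = a/c = 0.2823
Σ_{k=0}^{3} a^k/k! (terms k=0..3) = 1.00000 + 1.12918 + 0.63753 + 0.23996 = 3.00667
Tail: a^4/(4!(1−ρ)) = 1.62577/(24·0.7177) = 0.09438
P₀ = 1/(3.00667 + 0.09438) = 1/3.10106 = 0.322471

Final: 0.322471


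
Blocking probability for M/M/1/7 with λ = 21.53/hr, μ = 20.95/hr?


ρ = λ/μ = 21.53/20.95 = 1.0277
P_K = (1−ρ)ρ^K/(1−ρ^(K+1)) = (-0.02768·1.210654)/(1 − 1.244171)
= -0.033517/-0.244171 = 0.137268

Final: 0.137268


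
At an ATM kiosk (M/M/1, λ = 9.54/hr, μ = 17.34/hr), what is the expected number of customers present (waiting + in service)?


ρ = λ/μ = 9.54/17.34 = 0.5502
L = ρ/(1−ρ) = 0.5502/(1 − 0.5502) = 0.5502/0.4498 = 1.2231

Final: 1.2231


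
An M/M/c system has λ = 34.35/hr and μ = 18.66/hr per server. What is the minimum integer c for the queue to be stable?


Stability requires cμ > λ ⇔ c > λ/μ.
λ/μ = 34.35/18.66 = 1.8408
Minimum integer c = ⌊1.8408⌋ + 1 = 2
Check: 2·18.66 = 37.32 > 34.35, while 1·18.66 = 18.66 ≤ 34.35

Final: 2 servers


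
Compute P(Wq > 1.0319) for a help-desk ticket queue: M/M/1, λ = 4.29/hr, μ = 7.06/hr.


ρ = 4.29/7.06 = 0.6076
P(Wq > t) = ρ·e^{−(μ−λ)t} = 0.6076·e^{−2.8584}
= 0.6076·0.057363 = 0.034856

Final: 0.034856


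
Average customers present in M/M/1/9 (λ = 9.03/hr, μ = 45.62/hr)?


ρ = 9.03/45.62 = 0.1979
L = ρ[1 − (K+1)ρ^K + Kρ^(K+1)] / [(1−ρ)(1−ρ^(K+1))]
Numerator: 0.1979·(1 − 10·0.0000004664 + 9·0.00000009233) = 0.197939
Denominator: (0.8021)·(1.000000) = 0.802060
L = 0.197939/0.802060 = 0.2468

Final: 0.2468


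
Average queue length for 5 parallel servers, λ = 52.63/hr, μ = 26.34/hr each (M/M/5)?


a = λ/μ = 1.9981; ρ = a/5 = 0.3996
P₀ = 0.134589
Lq = P₀·a^c·ρ / (c!·(1−ρ)²) = 0.134589·31.84843·0.3996/(120·0.36046)
= 0.03960

Final: 0.03960


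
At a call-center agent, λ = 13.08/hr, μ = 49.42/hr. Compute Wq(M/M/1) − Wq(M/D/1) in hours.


ρ = 13.08/49.42 = 0.2647
Wq(M/M/1) = ρ/(μ−λ) = 0.2647/36.34 = 0.007283 hr
Wq(M/D/1) = ρ/(2(μ−λ)) = 0.003642 hr
Savings = 0.007283 − 0.003642 = 0.003642 hr

Final: 0.003642 hr


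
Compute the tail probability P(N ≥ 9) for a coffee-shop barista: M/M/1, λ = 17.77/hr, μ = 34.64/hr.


ρ = 17.77/34.64 = 0.5130
P(N ≥ n) = ρ^n = 0.5130^9 = 0.002460

Final: 0.002460


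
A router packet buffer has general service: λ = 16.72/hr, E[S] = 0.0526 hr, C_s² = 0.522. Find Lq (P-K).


ρ = λ·E[S] = 16.72·0.0526 = 0.8795
Lq = ρ²(1+C_s²)/(2(1−ρ)) = 0.7735·(1+0.522)/(2·0.1205)
= 0.7735·1.5220/0.2411 = 4.88361

Final: 4.88361


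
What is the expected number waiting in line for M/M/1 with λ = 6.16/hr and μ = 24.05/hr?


ρ = 6.16/24.05 = 0.2561
Lq = ρ²/(1−ρ) = 0.06560/0.7439 = 0.08819

Final: 0.08819


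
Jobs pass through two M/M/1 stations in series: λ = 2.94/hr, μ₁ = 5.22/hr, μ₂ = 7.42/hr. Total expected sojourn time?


Each node sees arrival rate λ = 2.94/hr (tandem ⇒ throughput preserved).
W₁ = 1/(μ₁−λ) = 1/(5.22−2.94) = 0.43860 hr
W₂ = 1/(μ₂−λ) = 1/(7.42−2.94) = 0.22321 hr
W_total = W₁ + W₂ = 0.43860 + 0.22321 = 0.66181 hr

Final: 0.66181 hr


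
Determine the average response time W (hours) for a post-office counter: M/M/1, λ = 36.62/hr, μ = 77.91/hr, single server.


W = 1/(μ−λ) = 1/(77.91 − 36.62) = 1/41.29 = 0.02422 hr

Final: 0.02422 hr


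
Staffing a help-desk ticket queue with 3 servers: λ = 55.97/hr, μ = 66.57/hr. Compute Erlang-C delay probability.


a = λ/μ = 0.8408; ρ = a/3 = 0.2803
P₀ = 0.428846 (from M/M/c formula)
C(c,a) = [a^c/(c!(1−ρ))]·P₀ = [0.59433/(6·0.7197)]·0.428846
= 0.13763·0.428846 = 0.059020

Final: 0.059020


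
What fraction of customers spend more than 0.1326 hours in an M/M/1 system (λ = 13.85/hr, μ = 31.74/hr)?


W ~ Exponential(μ−λ) for M/M/1.
μ − λ = 31.74 − 13.85 = 17.8900
P(W > t) = e^{−(μ−λ)t} = e^{−2.3722} = 0.093274

Final: 0.093274


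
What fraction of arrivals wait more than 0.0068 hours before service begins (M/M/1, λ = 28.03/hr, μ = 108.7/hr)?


ρ = 28.03/108.7 = 0.2579
P(Wq > t) = ρ·e^{−(μ−λ)t} = 0.2579·e^{−0.5486}
= 0.2579·0.577784 = 0.148991

Final: 0.148991


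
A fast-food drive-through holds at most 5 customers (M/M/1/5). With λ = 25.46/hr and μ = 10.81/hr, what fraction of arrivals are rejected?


ρ = λ/μ = 25.46/10.81 = 2.3552
P_K = (1−ρ)ρ^K/(1−ρ^(K+1)) = (-1.3552·72.470879)/(1 − 170.685344)
= -98.214466/-169.685344 = 0.578803

Final: 0.578803


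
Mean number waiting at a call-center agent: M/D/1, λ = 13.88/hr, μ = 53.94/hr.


ρ = 13.88/53.94 = 0.2573
M/D/1: Lq = ρ²/(2(1−ρ)) = 0.06622/(2·0.7427) = 0.04458

Final: 0.04458


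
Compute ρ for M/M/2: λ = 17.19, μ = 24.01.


ρ = λ/(cμ) = 17.19/(2·24.01) = 17.19/48.02 = 0.3580

Final: 0.3580


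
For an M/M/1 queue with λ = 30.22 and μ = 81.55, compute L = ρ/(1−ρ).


ρ = λ/μ = 30.22/81.55 = 0.3706
L = ρ/(1−ρ) = 0.3706/(1 − 0.3706) = 0.3706/0.6294 = 0.5887

Final: 0.5887


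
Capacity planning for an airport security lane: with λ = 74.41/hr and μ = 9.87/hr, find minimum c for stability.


Stability requires cμ > λ ⇔ c > λ/μ.
λ/μ = 74.41/9.87 = 7.5390
Minimum integer c = ⌊7.5390⌋ + 1 = 8
Check: 8·9.87 = 78.96 > 74.41, while 7·9.87 = 69.09 ≤ 74.41

Final: 8 servers
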